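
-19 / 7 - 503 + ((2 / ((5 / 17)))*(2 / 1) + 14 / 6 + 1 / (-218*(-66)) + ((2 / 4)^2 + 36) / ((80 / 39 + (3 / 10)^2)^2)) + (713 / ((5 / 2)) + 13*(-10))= -546313341785021 / 1672346039980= -326.67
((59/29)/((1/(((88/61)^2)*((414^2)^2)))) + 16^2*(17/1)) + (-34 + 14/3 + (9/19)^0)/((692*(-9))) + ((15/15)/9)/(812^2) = 1425419394193311547390483/11459920261104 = 124383011549.51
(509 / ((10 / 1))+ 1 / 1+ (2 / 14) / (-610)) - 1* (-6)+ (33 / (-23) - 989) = -45792132 / 49105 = -932.54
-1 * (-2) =2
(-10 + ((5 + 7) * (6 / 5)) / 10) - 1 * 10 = -464 / 25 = -18.56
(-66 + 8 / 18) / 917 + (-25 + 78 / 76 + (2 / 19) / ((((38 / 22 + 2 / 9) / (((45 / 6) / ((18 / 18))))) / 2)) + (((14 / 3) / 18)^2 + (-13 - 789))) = -4045574134481 / 4902727662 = -825.17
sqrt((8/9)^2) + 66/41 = 922/369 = 2.50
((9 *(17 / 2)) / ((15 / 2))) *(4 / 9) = 68 / 15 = 4.53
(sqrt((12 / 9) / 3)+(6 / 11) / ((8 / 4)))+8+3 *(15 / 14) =5615 / 462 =12.15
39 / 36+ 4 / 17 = 269 / 204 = 1.32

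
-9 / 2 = -4.50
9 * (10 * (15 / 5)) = 270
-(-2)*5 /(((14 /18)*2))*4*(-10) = -1800 /7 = -257.14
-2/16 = -1/8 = -0.12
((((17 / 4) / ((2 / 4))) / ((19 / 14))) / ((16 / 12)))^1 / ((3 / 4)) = 119 / 19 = 6.26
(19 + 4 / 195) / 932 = 3709 / 181740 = 0.02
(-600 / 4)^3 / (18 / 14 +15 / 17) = -66937500 / 43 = -1556686.05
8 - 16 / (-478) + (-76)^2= 1382384 / 239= 5784.03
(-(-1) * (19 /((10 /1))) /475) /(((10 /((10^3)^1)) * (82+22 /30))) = 6 /1241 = 0.00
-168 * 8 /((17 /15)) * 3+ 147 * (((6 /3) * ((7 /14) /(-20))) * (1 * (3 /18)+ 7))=-2455019 /680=-3610.32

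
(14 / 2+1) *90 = 720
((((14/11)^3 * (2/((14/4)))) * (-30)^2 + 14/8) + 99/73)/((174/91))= 37608263147/67625448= 556.13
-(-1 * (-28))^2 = -784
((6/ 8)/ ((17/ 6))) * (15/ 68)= 135/ 2312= 0.06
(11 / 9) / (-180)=-11 / 1620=-0.01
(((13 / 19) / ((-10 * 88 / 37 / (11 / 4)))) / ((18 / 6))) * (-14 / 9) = 3367 / 82080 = 0.04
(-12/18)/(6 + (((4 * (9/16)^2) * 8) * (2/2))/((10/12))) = -40/1089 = -0.04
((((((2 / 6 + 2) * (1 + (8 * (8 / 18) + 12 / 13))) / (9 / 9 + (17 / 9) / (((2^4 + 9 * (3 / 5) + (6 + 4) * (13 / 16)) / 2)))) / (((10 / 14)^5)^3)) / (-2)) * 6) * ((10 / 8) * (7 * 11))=-1937168027620203733817 / 3805102539062500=-509097.46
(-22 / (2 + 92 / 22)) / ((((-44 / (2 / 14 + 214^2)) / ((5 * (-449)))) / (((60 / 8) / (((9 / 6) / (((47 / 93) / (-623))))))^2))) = -437191486727875 / 3195795190392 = -136.80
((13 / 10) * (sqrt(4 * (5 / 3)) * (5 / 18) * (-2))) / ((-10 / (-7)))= -91 * sqrt(15) / 270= -1.31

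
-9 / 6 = -3 / 2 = -1.50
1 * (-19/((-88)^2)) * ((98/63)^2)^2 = -45619/3175524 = -0.01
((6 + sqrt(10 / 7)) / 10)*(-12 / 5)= -36 / 25- 6*sqrt(70) / 175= -1.73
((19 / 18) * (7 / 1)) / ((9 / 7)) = 931 / 162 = 5.75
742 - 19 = 723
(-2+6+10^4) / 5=10004 / 5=2000.80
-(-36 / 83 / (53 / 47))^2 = -2862864 / 19351201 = -0.15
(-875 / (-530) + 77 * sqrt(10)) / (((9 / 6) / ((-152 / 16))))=-1463 * sqrt(10) / 3 - 3325 / 318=-1552.59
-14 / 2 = -7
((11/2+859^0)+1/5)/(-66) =-67/660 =-0.10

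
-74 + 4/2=-72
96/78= 16/13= 1.23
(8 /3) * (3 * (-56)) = -448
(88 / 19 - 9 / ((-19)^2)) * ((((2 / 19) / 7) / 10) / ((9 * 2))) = 1663 / 4321170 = 0.00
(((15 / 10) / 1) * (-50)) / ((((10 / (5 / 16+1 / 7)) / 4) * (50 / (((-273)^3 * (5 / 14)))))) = 63530649 / 32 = 1985332.78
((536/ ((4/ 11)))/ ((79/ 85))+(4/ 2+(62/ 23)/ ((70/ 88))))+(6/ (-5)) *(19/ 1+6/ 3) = 99598558/ 63595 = 1566.14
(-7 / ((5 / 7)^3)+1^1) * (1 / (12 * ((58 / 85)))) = -9673 / 4350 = -2.22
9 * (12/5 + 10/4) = 441/10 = 44.10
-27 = -27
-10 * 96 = -960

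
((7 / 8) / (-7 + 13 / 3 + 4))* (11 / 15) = 77 / 160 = 0.48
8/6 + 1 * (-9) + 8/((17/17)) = 1/3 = 0.33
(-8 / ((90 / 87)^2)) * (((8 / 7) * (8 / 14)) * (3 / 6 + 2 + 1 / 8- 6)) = 20184 / 1225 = 16.48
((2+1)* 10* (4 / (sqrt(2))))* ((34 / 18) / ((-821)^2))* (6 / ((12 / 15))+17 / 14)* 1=0.00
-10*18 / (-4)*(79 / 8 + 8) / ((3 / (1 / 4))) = 2145 / 32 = 67.03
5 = 5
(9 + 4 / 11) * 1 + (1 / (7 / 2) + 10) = 1513 / 77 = 19.65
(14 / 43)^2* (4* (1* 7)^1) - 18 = -27794 / 1849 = -15.03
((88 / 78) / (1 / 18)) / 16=33 / 26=1.27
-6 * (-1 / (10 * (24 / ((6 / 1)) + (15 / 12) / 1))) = 4 / 35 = 0.11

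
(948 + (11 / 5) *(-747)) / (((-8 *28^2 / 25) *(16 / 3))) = 52155 / 100352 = 0.52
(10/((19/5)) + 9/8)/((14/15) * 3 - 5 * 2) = -2855/5472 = -0.52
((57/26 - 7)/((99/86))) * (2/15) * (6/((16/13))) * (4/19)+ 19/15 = 6538/9405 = 0.70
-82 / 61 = -1.34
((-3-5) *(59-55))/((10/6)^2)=-11.52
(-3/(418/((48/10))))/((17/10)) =-72/3553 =-0.02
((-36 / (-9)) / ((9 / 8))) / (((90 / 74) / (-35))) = -8288 / 81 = -102.32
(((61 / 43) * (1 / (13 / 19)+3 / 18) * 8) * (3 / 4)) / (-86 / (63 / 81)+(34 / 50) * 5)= -271145 / 2096809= -0.13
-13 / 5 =-2.60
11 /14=0.79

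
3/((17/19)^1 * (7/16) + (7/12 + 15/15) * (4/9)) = 24624/8989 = 2.74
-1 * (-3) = 3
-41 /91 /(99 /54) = -246 /1001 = -0.25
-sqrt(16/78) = -2 * sqrt(78)/39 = -0.45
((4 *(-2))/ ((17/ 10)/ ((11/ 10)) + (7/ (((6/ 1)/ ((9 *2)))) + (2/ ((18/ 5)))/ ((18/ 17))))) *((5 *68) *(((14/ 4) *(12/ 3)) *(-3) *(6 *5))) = 872467200/ 5873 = 148555.63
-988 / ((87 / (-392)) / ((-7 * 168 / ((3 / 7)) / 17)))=-1062740224 / 1479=-718553.23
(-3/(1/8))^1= -24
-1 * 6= -6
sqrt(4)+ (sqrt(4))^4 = 18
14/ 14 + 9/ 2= 11/ 2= 5.50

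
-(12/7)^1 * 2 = -24/7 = -3.43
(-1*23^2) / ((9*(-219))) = 529 / 1971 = 0.27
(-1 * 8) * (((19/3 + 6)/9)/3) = -296/81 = -3.65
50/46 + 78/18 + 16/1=1478/69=21.42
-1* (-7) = 7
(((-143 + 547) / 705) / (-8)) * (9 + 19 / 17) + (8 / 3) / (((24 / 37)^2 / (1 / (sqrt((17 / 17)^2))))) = 4843763 / 862920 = 5.61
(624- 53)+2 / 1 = 573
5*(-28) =-140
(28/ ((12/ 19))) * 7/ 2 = 931/ 6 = 155.17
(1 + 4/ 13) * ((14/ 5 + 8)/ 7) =2.02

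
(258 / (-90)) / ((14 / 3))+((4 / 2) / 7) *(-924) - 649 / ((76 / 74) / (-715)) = 300286694 / 665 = 451558.94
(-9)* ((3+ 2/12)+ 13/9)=-83/2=-41.50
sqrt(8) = 2.83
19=19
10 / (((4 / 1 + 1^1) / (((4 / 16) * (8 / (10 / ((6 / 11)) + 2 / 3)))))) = 4 / 19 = 0.21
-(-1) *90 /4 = 45 /2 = 22.50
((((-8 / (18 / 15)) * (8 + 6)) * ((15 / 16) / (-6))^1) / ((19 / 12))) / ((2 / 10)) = 875 / 19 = 46.05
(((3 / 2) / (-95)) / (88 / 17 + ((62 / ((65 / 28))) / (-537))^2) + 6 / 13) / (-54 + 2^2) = -24295282156581 / 2649490627690400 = -0.01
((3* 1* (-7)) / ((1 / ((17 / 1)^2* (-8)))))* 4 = 194208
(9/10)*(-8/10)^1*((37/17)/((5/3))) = -1998/2125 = -0.94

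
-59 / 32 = -1.84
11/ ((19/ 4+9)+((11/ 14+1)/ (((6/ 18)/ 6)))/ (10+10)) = 154/ 215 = 0.72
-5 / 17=-0.29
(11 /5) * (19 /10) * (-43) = -8987 /50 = -179.74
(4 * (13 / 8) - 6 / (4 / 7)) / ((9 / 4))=-16 / 9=-1.78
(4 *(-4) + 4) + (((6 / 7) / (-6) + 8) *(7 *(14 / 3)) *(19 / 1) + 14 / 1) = 14636 / 3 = 4878.67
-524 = -524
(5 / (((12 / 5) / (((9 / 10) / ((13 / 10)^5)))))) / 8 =46875 / 742586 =0.06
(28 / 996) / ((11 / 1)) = 0.00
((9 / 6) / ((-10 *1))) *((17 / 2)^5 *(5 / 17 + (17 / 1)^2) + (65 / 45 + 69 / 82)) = -75784546787 / 39360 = -1925420.40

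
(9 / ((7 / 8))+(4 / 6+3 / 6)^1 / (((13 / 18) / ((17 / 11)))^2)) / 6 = 372837 / 143143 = 2.60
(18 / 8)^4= 6561 / 256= 25.63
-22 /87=-0.25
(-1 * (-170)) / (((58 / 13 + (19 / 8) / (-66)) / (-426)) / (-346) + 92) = 2023452288 / 1095045125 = 1.85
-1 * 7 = -7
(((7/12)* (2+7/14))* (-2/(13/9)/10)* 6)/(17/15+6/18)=-0.83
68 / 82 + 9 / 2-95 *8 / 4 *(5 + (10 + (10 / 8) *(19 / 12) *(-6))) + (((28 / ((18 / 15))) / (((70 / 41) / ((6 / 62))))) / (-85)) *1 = -254286859 / 432140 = -588.44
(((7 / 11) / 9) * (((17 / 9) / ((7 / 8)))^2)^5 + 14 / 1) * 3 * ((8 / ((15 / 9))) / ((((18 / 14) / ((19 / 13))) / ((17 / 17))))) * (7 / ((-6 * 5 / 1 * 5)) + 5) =133246024316996897585360504 / 9701060859580598132625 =13735.20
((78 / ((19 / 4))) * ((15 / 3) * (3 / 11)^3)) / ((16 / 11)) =5265 / 4598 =1.15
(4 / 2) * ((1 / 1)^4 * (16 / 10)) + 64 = 336 / 5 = 67.20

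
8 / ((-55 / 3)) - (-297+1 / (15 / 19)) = 48724 / 165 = 295.30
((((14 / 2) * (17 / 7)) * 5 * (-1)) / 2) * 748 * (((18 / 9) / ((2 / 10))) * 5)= -1589500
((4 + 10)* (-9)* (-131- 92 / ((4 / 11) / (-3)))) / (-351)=8792 / 39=225.44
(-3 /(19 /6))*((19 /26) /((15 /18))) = -54 /65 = -0.83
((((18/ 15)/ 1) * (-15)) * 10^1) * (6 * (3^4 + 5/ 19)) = -1667520/ 19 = -87764.21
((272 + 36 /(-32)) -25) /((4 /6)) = 5901 /16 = 368.81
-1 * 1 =-1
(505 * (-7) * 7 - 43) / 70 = -12394 / 35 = -354.11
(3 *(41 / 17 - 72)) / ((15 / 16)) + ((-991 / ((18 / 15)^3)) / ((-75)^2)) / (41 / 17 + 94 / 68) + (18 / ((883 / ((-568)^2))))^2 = 359427264670008089513 / 8309909768220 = 43252848.07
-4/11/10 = -2/55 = -0.04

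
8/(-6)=-4/3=-1.33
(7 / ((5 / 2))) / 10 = 7 / 25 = 0.28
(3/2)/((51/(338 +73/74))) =9.97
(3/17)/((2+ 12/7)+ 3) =21/799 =0.03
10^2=100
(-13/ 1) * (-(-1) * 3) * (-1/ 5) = 39/ 5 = 7.80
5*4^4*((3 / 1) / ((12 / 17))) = 5440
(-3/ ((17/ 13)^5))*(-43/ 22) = 1.53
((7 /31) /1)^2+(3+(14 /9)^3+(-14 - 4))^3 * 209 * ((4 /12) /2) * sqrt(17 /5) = -91109.24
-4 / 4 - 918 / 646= -46 / 19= -2.42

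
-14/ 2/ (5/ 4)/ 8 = -0.70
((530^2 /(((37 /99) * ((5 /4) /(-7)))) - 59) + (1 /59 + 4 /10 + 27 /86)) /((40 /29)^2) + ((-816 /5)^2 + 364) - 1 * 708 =-3283262820062819 /1501904000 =-2186067.03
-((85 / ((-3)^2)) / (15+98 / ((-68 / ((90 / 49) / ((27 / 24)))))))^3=-24137569 / 57960603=-0.42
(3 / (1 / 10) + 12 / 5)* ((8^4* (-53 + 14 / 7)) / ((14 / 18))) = -304570368 / 35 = -8702010.51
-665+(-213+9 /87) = -25459 /29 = -877.90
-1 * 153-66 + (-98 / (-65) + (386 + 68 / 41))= 453493 / 2665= 170.17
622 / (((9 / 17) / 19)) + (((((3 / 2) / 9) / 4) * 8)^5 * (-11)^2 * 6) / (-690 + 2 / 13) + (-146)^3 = -1122232482781 / 363204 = -3089813.12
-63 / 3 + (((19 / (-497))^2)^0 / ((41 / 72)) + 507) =19998 / 41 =487.76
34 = 34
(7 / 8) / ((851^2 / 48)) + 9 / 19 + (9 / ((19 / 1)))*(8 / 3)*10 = 180326847 / 13759819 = 13.11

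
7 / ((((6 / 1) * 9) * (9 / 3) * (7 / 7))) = 7 / 162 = 0.04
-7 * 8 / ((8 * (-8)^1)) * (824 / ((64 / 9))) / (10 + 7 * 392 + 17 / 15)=97335 / 2644928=0.04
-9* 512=-4608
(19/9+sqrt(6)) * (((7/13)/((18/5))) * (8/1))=2660/1053+140 * sqrt(6)/117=5.46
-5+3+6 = 4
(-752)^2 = 565504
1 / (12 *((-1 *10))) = -1 / 120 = -0.01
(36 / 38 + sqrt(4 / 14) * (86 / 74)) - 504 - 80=-11078 / 19 + 43 * sqrt(14) / 259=-582.43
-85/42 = -2.02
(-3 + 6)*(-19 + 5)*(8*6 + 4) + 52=-2132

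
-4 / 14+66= 460 / 7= 65.71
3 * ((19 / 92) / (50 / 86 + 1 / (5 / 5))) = 2451 / 6256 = 0.39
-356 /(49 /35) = -1780 /7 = -254.29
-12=-12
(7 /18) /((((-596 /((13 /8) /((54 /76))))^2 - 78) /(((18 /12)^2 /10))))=427063 /331078457760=0.00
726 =726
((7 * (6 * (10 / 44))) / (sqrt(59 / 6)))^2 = 66150 / 7139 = 9.27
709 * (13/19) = 9217/19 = 485.11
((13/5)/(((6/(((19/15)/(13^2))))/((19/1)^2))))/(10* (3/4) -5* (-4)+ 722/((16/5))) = 27436/5923125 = 0.00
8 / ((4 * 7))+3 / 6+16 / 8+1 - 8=-59 / 14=-4.21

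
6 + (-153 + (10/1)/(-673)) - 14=-108363/673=-161.01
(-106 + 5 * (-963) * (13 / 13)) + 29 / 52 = -255863 / 52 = -4920.44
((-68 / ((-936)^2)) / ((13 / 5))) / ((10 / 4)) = -17 / 1423656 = -0.00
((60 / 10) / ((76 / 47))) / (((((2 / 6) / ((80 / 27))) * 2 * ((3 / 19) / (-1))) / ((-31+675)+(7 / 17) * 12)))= -10370080 / 153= -67778.30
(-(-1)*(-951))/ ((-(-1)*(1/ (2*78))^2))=-23143536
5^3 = 125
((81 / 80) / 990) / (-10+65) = 9 / 484000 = 0.00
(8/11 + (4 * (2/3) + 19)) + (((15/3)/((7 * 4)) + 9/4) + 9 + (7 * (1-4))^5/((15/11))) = -3459194482/1155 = -2994973.58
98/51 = 1.92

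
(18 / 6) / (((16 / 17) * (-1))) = -51 / 16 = -3.19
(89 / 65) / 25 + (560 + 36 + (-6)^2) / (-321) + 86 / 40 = 492251 / 2086500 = 0.24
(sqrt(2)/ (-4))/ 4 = -sqrt(2)/ 16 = -0.09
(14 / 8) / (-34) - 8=-1095 / 136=-8.05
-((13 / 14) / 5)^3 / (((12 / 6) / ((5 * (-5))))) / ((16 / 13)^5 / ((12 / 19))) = 0.02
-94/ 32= -2.94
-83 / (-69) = 83 / 69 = 1.20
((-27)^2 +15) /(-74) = -372 /37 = -10.05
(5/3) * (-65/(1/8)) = -2600/3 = -866.67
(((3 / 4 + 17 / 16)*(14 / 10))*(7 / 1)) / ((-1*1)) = -17.76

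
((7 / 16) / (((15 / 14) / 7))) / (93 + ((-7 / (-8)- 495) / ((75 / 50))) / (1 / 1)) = -343 / 28370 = -0.01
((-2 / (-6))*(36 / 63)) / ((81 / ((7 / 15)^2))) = 28 / 54675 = 0.00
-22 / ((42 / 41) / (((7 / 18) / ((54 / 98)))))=-22099 / 1458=-15.16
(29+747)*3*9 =20952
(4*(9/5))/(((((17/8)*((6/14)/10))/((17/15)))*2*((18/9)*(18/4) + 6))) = 224/75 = 2.99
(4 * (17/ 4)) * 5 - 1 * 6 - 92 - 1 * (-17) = 4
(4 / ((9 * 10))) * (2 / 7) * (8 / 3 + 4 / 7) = 272 / 6615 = 0.04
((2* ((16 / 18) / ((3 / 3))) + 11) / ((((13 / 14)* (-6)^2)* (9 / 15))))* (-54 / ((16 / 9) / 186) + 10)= -90799975 / 25272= -3592.91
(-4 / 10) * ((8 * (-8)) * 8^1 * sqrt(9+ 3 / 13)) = 2048 * sqrt(390) / 65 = 622.23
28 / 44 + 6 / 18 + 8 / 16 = 97 / 66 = 1.47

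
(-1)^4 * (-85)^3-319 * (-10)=-610935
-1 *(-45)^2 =-2025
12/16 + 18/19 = 129/76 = 1.70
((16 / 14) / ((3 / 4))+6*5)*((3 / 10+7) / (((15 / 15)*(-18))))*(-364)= 628238 / 135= 4653.61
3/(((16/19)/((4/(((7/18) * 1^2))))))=513/14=36.64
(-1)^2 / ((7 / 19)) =19 / 7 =2.71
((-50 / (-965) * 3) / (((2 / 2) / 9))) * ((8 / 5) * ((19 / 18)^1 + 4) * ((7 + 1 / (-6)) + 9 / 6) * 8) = 145600 / 193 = 754.40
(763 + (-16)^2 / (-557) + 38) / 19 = 42.13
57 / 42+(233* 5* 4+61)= 66113 / 14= 4722.36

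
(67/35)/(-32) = -67/1120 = -0.06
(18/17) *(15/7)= 270/119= 2.27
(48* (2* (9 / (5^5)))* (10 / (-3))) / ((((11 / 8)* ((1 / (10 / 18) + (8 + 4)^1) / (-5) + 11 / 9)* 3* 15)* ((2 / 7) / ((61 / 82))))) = 245952 / 9752875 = 0.03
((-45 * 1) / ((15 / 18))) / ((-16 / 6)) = 81 / 4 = 20.25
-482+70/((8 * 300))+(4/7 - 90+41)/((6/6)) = -891071/1680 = -530.40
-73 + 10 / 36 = -1309 / 18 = -72.72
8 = 8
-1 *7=-7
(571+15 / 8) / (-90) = -4583 / 720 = -6.37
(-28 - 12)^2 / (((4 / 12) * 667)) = 4800 / 667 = 7.20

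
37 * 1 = 37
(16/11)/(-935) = -16/10285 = -0.00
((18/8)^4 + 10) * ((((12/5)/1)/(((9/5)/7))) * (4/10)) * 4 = 63847/120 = 532.06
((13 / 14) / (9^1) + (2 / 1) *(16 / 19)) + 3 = 11461 / 2394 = 4.79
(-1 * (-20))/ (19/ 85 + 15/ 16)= 17.23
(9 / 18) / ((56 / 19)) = 19 / 112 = 0.17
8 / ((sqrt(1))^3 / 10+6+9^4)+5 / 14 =0.36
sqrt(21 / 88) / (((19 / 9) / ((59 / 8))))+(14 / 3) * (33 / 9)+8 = 531 * sqrt(462) / 6688+226 / 9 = 26.82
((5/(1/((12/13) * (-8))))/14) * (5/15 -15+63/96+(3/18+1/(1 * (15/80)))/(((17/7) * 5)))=110629/3094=35.76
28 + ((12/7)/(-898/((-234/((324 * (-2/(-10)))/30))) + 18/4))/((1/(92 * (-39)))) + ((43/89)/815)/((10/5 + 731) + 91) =-3221534604003/7112491960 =-452.94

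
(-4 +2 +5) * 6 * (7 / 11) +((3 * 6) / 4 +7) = 505 / 22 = 22.95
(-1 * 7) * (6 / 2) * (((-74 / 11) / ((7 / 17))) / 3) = 1258 / 11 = 114.36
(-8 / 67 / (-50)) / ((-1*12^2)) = -1 / 60300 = -0.00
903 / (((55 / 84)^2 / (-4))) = -25486272 / 3025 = -8425.21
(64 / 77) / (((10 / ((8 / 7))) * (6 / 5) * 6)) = 64 / 4851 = 0.01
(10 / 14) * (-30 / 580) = -15 / 406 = -0.04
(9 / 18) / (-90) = -1 / 180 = -0.01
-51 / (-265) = 51 / 265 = 0.19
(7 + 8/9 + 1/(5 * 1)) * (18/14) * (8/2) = 208/5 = 41.60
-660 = -660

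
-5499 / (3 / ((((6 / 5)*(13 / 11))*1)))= -142974 / 55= -2599.53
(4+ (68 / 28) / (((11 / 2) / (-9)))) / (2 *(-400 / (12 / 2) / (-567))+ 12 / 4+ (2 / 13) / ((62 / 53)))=97929 / 12693241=0.01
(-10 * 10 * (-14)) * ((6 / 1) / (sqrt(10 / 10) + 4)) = 1680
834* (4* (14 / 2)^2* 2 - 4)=323592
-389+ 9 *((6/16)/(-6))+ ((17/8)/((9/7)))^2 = -2005331/5184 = -386.83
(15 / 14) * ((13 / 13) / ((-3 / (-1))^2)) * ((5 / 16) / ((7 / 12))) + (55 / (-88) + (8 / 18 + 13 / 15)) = 3307 / 4410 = 0.75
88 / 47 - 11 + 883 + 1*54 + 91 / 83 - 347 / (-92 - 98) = 689895977 / 741190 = 930.80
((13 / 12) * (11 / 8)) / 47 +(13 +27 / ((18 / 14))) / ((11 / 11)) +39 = 73.03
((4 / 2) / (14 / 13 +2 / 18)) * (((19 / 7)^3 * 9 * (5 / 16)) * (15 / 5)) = 108337905 / 381416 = 284.04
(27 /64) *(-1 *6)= -81 /32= -2.53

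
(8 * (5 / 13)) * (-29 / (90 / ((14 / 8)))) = -203 / 117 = -1.74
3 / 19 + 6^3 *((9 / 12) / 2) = 1542 / 19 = 81.16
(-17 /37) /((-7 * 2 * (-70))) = -17 /36260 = -0.00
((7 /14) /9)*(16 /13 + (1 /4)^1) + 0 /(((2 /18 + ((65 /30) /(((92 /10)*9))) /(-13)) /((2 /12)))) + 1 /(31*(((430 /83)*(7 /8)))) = 3903187 /43669080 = 0.09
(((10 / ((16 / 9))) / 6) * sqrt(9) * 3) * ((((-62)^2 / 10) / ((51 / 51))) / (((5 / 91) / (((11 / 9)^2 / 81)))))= 10581571 / 9720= 1088.64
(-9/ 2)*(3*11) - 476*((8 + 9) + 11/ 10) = -87641/ 10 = -8764.10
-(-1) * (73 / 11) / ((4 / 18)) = 657 / 22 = 29.86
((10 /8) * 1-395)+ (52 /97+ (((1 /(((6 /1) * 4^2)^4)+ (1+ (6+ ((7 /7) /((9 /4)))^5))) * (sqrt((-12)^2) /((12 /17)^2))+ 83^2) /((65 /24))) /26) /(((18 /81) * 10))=-3929271095714655143 /11277903908044800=-348.40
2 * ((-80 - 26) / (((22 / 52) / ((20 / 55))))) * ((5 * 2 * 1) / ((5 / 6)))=-264576 / 121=-2186.58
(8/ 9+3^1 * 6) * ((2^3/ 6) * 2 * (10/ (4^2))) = 850/ 27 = 31.48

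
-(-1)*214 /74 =107 /37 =2.89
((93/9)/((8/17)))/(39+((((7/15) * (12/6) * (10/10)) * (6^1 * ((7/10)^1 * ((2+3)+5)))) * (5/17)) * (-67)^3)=-8959/1414773240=-0.00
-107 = -107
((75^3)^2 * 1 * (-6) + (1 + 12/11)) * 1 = -11746582031227/11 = -1067871093747.91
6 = 6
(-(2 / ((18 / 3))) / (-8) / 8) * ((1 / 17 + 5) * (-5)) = -0.13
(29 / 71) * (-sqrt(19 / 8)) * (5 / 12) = -145 * sqrt(38) / 3408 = -0.26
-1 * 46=-46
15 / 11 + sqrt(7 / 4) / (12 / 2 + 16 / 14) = 7* sqrt(7) / 100 + 15 / 11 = 1.55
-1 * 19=-19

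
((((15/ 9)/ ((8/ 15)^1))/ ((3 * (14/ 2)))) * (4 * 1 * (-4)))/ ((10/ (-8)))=40/ 21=1.90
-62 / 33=-1.88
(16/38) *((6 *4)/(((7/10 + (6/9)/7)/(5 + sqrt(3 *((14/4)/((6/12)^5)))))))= 201600/3173 + 161280 *sqrt(21)/3173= 296.46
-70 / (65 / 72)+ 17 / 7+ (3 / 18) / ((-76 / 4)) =-779281 / 10374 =-75.12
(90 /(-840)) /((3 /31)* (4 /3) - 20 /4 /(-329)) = -4371 /5884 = -0.74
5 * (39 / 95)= 39 / 19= 2.05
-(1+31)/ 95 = -0.34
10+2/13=132/13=10.15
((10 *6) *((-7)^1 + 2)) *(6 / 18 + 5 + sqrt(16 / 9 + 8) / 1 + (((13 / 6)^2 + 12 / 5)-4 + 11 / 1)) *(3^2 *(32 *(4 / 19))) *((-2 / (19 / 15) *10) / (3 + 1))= 17280000 *sqrt(22) / 361 + 503568000 / 361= 1619441.51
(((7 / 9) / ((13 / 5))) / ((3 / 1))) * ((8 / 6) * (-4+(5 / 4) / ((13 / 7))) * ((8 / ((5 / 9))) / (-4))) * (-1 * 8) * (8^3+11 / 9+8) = -6639.84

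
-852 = -852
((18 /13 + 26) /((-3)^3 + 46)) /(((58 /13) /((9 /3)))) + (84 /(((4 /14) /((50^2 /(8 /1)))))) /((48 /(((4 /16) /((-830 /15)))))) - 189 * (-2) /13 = 1628396655 /76099712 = 21.40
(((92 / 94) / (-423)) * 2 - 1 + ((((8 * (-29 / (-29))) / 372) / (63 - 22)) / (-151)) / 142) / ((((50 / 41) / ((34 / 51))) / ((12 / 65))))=-217727931256 / 2147427825075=-0.10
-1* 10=-10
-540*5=-2700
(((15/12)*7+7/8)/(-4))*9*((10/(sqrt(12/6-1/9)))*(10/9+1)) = -21945*sqrt(17)/272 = -332.65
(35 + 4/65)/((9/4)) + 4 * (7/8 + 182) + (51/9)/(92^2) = 3699139499/4951440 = 747.08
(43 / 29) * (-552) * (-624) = 14811264 / 29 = 510733.24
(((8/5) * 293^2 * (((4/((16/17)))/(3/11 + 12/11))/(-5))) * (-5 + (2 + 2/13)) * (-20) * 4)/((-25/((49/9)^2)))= 45637380596192/1974375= 23114849.30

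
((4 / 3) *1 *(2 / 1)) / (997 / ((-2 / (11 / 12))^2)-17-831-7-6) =-1536 / 375299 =-0.00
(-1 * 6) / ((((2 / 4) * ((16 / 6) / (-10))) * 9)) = 5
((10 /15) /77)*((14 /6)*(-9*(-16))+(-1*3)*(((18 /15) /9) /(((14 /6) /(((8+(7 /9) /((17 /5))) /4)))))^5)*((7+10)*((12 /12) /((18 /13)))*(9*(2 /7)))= 205167535693772268626113 /2233866433087985850000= 91.84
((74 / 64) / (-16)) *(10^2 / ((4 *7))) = -925 / 3584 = -0.26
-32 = -32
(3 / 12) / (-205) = -1 / 820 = -0.00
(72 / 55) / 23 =0.06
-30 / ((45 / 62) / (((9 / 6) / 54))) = -31 / 27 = -1.15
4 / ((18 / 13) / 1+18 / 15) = 65 / 42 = 1.55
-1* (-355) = 355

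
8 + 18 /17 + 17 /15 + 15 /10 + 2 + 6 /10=7289 /510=14.29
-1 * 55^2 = -3025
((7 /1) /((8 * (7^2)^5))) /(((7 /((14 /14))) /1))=1 /2259801992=0.00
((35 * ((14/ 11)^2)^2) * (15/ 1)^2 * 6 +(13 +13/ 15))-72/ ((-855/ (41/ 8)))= 103475824415/ 834537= 123991.90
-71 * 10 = -710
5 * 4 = 20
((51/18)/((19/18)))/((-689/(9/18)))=-51/26182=-0.00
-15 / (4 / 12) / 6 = -15 / 2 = -7.50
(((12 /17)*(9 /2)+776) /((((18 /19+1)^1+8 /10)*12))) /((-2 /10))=-3145925 /26622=-118.17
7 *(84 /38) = 15.47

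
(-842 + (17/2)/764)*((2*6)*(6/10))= -11579031/1910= -6062.32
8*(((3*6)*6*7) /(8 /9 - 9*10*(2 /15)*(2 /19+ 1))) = -258552 /529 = -488.76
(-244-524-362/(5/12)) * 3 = -24552/5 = -4910.40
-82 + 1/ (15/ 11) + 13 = -68.27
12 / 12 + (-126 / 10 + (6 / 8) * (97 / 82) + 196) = 303871 / 1640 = 185.29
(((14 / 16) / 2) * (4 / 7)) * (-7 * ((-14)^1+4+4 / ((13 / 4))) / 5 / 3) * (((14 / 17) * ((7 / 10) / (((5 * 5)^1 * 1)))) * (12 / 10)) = 19551 / 690625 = 0.03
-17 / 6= -2.83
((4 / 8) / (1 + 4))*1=1 / 10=0.10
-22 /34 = -11 /17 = -0.65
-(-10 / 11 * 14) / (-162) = -70 / 891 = -0.08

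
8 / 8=1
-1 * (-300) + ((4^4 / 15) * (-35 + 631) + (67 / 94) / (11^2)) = 1786583429 / 170610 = 10471.74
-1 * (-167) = 167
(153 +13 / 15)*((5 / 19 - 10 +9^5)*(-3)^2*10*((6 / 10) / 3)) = 15533938608 / 95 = 163515143.24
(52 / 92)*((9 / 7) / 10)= 117 / 1610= 0.07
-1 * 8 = -8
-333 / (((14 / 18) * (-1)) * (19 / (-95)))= -14985 / 7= -2140.71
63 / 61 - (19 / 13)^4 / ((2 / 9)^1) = -67947543 / 3484442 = -19.50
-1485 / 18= -165 / 2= -82.50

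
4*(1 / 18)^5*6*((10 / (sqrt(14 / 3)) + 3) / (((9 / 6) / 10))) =0.00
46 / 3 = 15.33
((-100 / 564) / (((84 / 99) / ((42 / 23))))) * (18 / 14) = -7425 / 15134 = -0.49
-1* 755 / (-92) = 8.21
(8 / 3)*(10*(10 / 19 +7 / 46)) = 23720 / 1311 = 18.09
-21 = -21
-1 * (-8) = 8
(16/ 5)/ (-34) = -8/ 85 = -0.09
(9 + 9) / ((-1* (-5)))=18 / 5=3.60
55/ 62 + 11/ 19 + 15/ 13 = 40121/ 15314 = 2.62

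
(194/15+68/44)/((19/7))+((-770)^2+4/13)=24163869439/40755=592905.64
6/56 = 3/28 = 0.11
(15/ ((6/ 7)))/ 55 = 7/ 22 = 0.32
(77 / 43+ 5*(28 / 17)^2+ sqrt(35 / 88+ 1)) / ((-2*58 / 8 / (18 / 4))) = -1717317 / 360383- 9*sqrt(2706) / 1276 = -5.13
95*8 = 760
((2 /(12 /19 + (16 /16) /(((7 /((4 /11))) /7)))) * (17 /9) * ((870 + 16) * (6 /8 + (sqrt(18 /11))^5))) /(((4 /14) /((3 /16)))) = 11017853 /6656 + 81131463 * sqrt(22) /50336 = 9215.33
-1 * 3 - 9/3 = -6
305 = 305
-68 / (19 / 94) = -6392 / 19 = -336.42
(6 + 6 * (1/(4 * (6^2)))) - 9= -71/24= -2.96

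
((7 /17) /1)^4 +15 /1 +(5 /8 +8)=15804677 /668168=23.65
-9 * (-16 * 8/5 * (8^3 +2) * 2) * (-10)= -2368512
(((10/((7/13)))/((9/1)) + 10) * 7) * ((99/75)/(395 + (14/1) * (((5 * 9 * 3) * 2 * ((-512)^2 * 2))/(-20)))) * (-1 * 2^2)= 6688/1486350555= 0.00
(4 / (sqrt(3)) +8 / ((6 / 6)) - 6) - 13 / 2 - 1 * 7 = -23 / 2 +4 * sqrt(3) / 3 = -9.19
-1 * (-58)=58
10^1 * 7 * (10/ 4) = 175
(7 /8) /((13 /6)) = 21 /52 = 0.40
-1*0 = 0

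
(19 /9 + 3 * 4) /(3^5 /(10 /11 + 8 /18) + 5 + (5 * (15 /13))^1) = 221234 /2983509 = 0.07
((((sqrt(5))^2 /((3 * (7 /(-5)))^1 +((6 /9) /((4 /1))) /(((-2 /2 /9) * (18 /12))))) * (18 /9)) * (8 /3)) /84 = -50 /819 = -0.06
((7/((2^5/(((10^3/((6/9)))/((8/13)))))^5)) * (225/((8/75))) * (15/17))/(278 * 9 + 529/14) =34151062567806243896484375/2596174586445824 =13154378271.05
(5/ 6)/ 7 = 5/ 42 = 0.12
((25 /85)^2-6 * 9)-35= -25696 /289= -88.91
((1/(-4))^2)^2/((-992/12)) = -3/63488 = -0.00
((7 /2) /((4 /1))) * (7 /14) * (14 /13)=49 /104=0.47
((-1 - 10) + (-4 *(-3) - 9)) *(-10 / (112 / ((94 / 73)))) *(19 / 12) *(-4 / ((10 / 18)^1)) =-5358 / 511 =-10.49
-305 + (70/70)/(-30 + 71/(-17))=-177222/581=-305.03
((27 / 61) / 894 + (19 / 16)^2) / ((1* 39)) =3282281 / 90744576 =0.04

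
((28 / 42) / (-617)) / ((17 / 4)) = -8 / 31467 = -0.00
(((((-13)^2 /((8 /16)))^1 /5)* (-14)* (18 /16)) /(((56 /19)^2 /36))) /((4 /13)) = -64242477 /4480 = -14339.84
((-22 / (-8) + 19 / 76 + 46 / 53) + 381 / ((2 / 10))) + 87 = 105781 / 53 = 1995.87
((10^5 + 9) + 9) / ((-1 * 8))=-12502.25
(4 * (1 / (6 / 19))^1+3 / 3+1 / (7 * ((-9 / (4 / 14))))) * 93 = 186775 / 147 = 1270.58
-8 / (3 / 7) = -56 / 3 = -18.67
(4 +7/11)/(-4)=-51/44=-1.16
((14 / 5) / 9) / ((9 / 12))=56 / 135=0.41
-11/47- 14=-669/47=-14.23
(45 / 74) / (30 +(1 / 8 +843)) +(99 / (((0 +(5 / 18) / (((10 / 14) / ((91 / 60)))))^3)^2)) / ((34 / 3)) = 12180596998740659399424708 / 58706156173088866659217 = 207.48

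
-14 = -14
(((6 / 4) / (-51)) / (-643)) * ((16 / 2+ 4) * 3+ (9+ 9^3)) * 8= 3096 / 10931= 0.28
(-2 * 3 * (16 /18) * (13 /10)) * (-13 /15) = 1352 /225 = 6.01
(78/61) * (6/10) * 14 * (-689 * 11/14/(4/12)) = -17444.12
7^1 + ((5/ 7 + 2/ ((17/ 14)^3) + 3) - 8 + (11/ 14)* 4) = 239849/ 34391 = 6.97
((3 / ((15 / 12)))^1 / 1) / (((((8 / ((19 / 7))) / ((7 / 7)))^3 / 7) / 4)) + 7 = 75457 / 7840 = 9.62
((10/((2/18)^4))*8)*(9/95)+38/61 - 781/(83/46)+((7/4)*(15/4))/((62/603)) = 4710018892383/95427424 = 49357.08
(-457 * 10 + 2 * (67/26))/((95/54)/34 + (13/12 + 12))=-27238437/78377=-347.53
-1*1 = -1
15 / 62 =0.24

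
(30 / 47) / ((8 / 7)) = 105 / 188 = 0.56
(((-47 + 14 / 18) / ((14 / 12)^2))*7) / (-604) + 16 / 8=2530 / 1057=2.39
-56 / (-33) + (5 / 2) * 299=49447 / 66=749.20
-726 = -726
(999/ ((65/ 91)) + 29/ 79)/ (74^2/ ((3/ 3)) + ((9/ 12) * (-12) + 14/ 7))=552592/ 2160255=0.26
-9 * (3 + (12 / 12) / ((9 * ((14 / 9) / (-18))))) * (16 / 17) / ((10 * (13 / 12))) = -10368 / 7735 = -1.34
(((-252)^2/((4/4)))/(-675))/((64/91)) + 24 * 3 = -61.77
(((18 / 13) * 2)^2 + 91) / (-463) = -16675 / 78247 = -0.21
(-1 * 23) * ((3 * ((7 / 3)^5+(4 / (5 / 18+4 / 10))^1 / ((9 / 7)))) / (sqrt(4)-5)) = 25145141 / 14823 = 1696.36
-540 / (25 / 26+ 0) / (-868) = 702 / 1085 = 0.65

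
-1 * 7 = -7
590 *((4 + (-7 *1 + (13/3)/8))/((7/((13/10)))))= -45253/168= -269.36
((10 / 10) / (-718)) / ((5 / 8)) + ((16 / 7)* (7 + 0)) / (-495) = -0.03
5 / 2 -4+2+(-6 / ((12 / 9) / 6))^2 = 1459 / 2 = 729.50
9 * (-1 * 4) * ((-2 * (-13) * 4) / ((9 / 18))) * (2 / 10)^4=-7488 / 625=-11.98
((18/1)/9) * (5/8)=5/4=1.25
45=45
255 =255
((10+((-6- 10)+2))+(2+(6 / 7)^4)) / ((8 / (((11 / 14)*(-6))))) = 57849 / 67228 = 0.86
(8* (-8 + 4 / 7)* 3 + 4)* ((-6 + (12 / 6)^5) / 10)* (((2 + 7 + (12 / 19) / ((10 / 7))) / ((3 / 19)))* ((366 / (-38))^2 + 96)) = -1846589316 / 361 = -5115205.86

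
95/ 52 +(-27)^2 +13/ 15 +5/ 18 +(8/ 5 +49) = 1831217/ 2340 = 782.57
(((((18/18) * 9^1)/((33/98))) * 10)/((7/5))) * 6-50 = 12050/11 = 1095.45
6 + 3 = 9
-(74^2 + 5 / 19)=-104049 / 19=-5476.26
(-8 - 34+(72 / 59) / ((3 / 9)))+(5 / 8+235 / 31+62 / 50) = -10569183 / 365800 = -28.89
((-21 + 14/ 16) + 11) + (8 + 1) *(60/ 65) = -85/ 104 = -0.82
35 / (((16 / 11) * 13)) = 385 / 208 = 1.85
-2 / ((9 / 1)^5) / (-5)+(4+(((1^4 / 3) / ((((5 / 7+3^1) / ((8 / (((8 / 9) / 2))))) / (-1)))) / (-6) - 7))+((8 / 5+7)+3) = 68083549 / 7676370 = 8.87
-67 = -67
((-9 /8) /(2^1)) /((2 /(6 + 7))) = -117 /32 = -3.66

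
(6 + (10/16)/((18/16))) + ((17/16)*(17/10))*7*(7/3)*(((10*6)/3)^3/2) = 1062134/9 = 118014.89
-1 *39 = -39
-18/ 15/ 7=-6/ 35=-0.17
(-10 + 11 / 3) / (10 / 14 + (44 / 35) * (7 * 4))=-665 / 3771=-0.18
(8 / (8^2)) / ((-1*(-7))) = 1 / 56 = 0.02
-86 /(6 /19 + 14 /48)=-39216 /277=-141.57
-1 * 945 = -945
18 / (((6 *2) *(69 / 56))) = 28 / 23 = 1.22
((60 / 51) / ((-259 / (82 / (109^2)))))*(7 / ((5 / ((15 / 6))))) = -820 / 7473149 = -0.00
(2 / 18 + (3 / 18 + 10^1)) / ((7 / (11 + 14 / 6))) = 3700 / 189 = 19.58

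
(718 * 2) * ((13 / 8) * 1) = 4667 / 2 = 2333.50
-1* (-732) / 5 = 146.40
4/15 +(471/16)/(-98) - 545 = -545.03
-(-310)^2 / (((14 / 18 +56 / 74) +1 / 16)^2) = -2728046822400 / 72403081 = -37678.60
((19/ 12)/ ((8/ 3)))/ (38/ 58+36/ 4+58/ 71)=39121/ 689984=0.06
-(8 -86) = 78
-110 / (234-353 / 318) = -34980 / 74059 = -0.47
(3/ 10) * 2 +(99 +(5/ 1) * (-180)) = -4002/ 5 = -800.40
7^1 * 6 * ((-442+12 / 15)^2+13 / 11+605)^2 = 121103685220140672 / 75625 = 1601371044233.27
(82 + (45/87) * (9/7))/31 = 16781/6293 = 2.67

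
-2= -2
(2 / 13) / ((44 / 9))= 9 / 286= 0.03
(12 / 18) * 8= 16 / 3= 5.33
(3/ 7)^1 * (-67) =-201/ 7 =-28.71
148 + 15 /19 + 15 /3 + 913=20269 /19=1066.79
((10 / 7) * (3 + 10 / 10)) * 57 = 2280 / 7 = 325.71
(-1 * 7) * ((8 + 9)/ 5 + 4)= -259/ 5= -51.80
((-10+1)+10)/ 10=1/ 10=0.10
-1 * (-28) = 28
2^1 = 2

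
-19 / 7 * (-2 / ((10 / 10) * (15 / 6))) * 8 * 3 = 1824 / 35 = 52.11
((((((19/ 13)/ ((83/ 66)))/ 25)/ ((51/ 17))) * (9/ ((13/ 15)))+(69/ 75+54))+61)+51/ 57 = 779388319/ 6662825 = 116.98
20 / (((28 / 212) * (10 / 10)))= 1060 / 7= 151.43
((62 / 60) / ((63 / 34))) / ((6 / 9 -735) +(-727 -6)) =-17 / 44730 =-0.00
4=4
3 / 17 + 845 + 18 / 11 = 158354 / 187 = 846.81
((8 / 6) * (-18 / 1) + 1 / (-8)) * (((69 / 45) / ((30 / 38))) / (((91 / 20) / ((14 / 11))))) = -84341 / 6435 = -13.11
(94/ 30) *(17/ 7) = 799/ 105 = 7.61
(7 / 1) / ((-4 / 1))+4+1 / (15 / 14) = 191 / 60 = 3.18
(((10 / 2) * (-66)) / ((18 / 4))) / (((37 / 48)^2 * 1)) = -168960 / 1369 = -123.42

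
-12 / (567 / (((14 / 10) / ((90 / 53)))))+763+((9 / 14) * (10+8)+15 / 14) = 65966941 / 85050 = 775.63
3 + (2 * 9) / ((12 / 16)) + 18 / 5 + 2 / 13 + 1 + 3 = 2259 / 65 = 34.75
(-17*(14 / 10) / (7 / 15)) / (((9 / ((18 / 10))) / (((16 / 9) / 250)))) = -136 / 1875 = -0.07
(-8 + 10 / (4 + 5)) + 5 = -17 / 9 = -1.89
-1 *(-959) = 959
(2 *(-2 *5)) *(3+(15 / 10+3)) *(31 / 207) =-1550 / 69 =-22.46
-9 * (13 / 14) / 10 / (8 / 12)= -351 / 280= -1.25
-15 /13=-1.15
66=66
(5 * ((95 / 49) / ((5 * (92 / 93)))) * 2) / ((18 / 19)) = 55955 / 13524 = 4.14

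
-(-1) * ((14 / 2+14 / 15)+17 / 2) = 493 / 30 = 16.43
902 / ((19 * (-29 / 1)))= -902 / 551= -1.64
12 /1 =12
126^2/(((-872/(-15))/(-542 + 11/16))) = -515632635/3488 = -147830.46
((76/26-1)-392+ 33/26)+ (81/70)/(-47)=-8315179/21385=-388.83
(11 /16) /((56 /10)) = 55 /448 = 0.12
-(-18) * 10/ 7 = 180/ 7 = 25.71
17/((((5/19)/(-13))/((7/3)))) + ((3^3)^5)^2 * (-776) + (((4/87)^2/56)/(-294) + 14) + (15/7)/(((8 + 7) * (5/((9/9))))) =-6221903158256062387687043/38942505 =-159771518505449569.50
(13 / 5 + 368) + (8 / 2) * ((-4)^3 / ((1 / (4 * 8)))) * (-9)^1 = 370493 / 5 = 74098.60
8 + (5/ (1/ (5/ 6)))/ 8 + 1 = 457/ 48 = 9.52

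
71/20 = 3.55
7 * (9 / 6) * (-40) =-420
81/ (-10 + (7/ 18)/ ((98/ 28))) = -729/ 89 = -8.19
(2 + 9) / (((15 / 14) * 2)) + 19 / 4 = 593 / 60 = 9.88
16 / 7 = 2.29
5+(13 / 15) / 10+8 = 1963 / 150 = 13.09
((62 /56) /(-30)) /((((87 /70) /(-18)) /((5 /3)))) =155 /174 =0.89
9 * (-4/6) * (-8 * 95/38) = 120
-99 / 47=-2.11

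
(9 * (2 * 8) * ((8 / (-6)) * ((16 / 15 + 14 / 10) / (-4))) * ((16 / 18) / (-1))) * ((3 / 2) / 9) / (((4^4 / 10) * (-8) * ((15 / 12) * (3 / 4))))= 37 / 405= 0.09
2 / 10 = 1 / 5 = 0.20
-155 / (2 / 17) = -2635 / 2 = -1317.50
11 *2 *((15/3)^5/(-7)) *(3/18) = -34375/21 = -1636.90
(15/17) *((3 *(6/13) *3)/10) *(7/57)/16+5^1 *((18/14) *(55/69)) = 55457229/10816624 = 5.13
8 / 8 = 1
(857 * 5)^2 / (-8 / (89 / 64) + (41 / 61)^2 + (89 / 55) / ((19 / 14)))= -6354298605516125 / 1421905861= -4468860.27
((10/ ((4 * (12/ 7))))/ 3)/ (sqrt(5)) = 7 * sqrt(5)/ 72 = 0.22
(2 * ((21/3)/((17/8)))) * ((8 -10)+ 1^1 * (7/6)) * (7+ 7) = -3920/51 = -76.86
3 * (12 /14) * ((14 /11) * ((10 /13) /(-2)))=-180 /143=-1.26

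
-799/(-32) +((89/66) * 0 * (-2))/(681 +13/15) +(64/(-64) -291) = -8545/32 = -267.03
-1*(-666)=666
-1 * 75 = -75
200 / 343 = 0.58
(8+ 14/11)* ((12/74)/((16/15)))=2295/1628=1.41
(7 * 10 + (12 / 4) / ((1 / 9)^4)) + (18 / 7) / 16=1106177 / 56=19753.16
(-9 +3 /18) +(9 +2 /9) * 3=113 /6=18.83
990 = 990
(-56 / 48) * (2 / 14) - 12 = -73 / 6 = -12.17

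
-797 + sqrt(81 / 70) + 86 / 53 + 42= -39929 / 53 + 9* sqrt(70) / 70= -752.30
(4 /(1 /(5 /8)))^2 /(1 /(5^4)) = 15625 /4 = 3906.25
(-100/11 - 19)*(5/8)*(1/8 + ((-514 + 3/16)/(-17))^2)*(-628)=16395960198285/1627648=10073406.66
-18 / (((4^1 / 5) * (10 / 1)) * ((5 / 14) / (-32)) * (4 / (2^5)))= 8064 / 5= 1612.80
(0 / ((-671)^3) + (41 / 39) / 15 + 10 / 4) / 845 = 3007 / 988650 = 0.00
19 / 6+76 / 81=665 / 162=4.10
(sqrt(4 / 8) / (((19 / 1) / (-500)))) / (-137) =0.14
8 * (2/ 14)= 8/ 7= 1.14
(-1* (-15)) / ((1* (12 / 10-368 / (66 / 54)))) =-0.05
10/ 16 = 0.62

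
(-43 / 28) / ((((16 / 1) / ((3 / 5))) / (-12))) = 387 / 560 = 0.69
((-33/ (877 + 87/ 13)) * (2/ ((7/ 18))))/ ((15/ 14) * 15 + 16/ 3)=-11583/ 1290964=-0.01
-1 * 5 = -5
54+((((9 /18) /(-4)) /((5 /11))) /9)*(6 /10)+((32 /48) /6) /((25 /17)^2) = 2431487 /45000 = 54.03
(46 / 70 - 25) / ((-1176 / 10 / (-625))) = -44375 / 343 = -129.37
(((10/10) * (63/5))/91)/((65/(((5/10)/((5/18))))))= 0.00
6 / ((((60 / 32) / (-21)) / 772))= -259392 / 5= -51878.40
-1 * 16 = -16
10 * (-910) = -9100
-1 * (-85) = 85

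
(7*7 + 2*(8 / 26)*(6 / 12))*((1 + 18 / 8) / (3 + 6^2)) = 641 / 156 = 4.11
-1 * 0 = 0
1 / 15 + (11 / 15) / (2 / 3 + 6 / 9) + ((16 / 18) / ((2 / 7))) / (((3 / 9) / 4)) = 759 / 20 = 37.95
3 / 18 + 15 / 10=5 / 3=1.67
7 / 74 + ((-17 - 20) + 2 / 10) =-13581 / 370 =-36.71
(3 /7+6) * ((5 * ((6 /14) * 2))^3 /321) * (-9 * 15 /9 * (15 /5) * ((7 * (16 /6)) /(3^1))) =-16200000 /36701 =-441.40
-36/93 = -12/31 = -0.39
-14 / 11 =-1.27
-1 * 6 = -6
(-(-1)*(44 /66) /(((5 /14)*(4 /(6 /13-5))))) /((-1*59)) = 7 /195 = 0.04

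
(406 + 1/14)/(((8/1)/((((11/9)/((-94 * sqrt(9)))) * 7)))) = -20845/13536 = -1.54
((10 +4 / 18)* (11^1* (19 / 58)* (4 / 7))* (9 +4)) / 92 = 5434 / 1827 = 2.97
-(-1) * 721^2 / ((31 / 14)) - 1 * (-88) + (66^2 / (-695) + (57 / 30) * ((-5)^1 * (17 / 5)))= 234816.34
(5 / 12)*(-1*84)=-35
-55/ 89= -0.62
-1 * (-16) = 16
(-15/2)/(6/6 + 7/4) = -30/11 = -2.73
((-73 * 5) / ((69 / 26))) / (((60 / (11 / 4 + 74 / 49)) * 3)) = -792415 / 243432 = -3.26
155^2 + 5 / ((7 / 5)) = 168200 / 7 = 24028.57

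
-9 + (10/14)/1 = -58/7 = -8.29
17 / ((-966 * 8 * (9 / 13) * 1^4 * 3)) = -221 / 208656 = -0.00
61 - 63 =-2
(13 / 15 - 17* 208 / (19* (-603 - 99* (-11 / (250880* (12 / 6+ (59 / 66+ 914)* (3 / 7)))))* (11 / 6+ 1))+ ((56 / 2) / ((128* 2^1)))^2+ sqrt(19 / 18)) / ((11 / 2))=28001643447783331 / 155949266431805440+ sqrt(38) / 33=0.37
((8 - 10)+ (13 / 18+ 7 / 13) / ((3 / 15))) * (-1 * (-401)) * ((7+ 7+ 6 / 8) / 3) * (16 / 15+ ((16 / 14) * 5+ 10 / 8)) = 80360419649 / 1179360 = 68139.01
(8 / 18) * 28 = 112 / 9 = 12.44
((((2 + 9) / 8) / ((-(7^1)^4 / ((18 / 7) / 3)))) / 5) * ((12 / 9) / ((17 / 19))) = -209 / 1428595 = -0.00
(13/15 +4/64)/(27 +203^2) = 223/9896640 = 0.00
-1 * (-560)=560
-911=-911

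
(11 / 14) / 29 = 11 / 406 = 0.03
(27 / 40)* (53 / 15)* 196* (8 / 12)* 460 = 716772 / 5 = 143354.40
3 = 3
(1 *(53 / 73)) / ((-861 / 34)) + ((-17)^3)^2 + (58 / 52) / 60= 788901684336179 / 32683560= 24137568.99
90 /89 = 1.01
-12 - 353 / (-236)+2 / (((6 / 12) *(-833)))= -2065951 / 196588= -10.51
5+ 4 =9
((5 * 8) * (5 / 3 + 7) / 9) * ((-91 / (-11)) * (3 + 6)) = 94640 / 33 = 2867.88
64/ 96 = 2/ 3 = 0.67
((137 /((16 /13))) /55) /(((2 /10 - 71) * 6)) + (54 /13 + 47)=248569807 /4859712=51.15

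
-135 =-135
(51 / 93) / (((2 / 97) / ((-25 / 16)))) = -41225 / 992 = -41.56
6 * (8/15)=16/5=3.20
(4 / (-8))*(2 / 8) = -1 / 8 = -0.12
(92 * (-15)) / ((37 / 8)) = -11040 / 37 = -298.38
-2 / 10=-1 / 5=-0.20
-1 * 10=-10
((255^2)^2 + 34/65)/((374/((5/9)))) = 16166840627/2574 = 6280823.86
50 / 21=2.38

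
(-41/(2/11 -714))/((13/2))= 451/51038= 0.01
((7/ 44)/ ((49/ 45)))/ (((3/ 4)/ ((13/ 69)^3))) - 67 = -564914992/ 8431731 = -67.00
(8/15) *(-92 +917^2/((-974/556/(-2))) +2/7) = 26179418672/51135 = 511966.73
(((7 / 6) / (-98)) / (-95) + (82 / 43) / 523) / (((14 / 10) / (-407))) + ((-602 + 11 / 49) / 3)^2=495349611953965 / 12311108292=40235.99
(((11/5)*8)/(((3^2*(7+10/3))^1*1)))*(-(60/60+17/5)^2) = -3.66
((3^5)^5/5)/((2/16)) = 6778308875544/5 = 1355661775108.80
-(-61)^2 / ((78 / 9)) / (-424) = 11163 / 11024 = 1.01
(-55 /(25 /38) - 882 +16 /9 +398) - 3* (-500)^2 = -33775462 /45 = -750565.82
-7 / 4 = -1.75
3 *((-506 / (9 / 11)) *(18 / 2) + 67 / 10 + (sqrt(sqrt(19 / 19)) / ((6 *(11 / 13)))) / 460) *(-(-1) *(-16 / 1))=266846.38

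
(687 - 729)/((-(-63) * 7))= -2/21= -0.10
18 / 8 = 9 / 4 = 2.25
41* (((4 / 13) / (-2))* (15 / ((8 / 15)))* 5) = -46125 / 52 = -887.02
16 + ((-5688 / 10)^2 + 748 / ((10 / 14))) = 8114916 / 25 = 324596.64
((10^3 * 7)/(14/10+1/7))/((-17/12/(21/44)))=-857500/561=-1528.52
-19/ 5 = -3.80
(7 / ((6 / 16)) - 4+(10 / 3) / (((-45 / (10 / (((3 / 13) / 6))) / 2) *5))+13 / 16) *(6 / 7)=3359 / 504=6.66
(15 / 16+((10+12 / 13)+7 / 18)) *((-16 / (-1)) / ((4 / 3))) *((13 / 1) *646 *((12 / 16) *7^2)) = 362928937 / 8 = 45366117.12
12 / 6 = 2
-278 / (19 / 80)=-22240 / 19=-1170.53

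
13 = 13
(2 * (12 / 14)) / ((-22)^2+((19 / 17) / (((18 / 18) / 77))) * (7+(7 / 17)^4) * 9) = 4259571 / 14729525657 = 0.00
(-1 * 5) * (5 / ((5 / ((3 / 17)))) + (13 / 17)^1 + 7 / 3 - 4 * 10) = 9365 / 51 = 183.63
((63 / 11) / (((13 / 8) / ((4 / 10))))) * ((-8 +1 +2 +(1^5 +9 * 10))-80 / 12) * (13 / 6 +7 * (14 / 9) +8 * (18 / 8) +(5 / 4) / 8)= 7487837 / 2145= 3490.83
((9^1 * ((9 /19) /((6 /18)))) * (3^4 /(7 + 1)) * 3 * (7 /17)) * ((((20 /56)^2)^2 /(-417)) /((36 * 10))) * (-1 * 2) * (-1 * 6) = -820125 /3942315776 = -0.00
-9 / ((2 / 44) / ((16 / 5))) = -3168 / 5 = -633.60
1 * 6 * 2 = 12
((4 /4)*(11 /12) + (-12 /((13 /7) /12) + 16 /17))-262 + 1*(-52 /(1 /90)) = -13306889 /2652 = -5017.68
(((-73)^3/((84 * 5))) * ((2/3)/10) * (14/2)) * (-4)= 1728.96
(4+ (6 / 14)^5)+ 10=235541 / 16807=14.01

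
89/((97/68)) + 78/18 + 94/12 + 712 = 457777/582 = 786.56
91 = 91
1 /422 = 0.00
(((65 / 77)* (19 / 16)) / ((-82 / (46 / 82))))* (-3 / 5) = 17043 / 4141984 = 0.00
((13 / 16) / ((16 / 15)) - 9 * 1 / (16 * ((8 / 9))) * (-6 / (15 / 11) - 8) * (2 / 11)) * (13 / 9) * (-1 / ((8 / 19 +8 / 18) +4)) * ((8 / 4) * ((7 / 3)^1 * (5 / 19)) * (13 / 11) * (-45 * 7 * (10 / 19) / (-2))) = -1472091075 / 18833408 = -78.16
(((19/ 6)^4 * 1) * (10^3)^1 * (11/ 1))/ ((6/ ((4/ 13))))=179191375/ 3159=56724.08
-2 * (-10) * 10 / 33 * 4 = 800 / 33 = 24.24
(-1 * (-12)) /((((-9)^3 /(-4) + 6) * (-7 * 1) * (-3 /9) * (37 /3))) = 144 /65009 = 0.00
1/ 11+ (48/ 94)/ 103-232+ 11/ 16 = -197000271/ 852016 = -231.22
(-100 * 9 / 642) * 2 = -300 / 107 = -2.80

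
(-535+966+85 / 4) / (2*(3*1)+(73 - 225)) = -1809 / 584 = -3.10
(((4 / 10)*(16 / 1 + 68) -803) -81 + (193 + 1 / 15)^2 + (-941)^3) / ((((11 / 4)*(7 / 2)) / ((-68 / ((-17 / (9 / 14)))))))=-2999524307984 / 13475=-222599206.53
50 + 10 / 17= 860 / 17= 50.59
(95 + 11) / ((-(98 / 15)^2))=-11925 / 4802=-2.48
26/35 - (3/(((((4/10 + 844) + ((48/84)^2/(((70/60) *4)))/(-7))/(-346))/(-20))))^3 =-67721237985013267879015874/4557155008730538824785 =-14860.42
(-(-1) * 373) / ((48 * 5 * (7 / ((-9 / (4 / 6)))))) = -3.00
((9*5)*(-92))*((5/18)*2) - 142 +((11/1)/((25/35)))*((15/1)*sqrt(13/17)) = -2442 +231*sqrt(221)/17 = -2240.00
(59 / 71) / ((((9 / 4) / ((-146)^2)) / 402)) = 674097184 / 213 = 3164775.51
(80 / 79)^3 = 512000 / 493039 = 1.04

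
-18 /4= -9 /2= -4.50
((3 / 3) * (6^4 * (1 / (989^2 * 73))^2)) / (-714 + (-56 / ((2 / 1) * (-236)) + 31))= -12744 / 34235518023259844635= -0.00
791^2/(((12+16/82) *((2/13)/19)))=6336271487/1000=6336271.49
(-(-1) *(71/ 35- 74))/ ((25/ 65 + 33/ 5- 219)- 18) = 32747/ 104657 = 0.31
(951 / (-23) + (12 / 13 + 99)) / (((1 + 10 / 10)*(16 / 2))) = 8757 / 2392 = 3.66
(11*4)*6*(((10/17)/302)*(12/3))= 5280/2567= 2.06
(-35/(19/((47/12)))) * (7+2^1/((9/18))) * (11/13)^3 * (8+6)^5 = -3238298136920/125229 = -25859011.39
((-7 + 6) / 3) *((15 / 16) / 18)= -5 / 288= -0.02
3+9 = 12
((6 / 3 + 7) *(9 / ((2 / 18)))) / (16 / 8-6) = -729 / 4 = -182.25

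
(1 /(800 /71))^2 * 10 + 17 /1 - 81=-4090959 /64000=-63.92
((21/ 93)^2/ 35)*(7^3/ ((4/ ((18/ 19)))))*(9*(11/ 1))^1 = 2139291/ 182590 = 11.72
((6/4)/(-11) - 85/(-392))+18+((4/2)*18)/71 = 5690605/306152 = 18.59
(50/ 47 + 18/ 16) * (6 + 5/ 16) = 83123/ 6016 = 13.82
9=9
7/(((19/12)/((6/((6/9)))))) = 756/19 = 39.79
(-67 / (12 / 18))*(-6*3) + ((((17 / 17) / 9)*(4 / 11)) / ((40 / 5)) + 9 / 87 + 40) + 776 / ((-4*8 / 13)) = 17614831 / 11484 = 1533.86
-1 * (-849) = 849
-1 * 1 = -1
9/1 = 9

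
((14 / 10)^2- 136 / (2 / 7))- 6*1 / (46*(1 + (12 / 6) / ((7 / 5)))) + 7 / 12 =-55542767 / 117300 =-473.51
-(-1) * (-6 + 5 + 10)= 9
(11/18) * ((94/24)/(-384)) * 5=-2585/82944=-0.03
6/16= 3/8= 0.38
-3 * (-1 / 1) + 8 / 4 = 5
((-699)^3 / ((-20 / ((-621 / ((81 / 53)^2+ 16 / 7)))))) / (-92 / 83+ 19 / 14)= -2422975590625092237 / 262617190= -9226264246.54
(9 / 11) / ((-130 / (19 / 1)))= -171 / 1430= -0.12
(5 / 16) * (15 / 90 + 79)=2375 / 96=24.74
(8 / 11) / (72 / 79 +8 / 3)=237 / 1166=0.20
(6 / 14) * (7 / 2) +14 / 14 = 5 / 2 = 2.50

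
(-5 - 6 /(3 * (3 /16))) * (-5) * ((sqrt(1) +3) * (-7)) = -6580 /3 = -2193.33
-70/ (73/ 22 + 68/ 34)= -1540/ 117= -13.16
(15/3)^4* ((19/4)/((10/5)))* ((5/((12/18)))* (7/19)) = 65625/16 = 4101.56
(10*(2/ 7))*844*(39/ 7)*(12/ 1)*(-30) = -236995200/ 49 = -4836636.73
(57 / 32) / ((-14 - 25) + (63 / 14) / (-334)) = -0.05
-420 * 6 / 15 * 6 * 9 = -9072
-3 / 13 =-0.23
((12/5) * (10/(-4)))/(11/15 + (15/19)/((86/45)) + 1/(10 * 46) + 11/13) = -17588376/5847425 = -3.01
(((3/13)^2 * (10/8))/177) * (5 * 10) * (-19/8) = -7125/159536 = -0.04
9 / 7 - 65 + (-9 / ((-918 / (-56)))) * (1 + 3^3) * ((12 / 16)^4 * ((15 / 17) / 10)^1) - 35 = -6418151 / 64736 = -99.14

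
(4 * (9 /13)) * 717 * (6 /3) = 51624 /13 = 3971.08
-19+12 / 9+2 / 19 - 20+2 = -2027 / 57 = -35.56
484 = 484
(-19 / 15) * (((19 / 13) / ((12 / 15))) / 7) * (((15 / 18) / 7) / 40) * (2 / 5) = -361 / 917280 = -0.00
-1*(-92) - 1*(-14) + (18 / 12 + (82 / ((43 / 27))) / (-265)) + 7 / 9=22169003 / 205110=108.08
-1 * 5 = -5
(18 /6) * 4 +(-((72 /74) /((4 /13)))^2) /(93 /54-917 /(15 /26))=2348743926 /195625993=12.01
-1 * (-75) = 75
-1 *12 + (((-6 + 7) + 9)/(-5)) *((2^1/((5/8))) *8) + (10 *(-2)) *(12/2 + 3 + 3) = -1516/5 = -303.20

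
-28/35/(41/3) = -12/205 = -0.06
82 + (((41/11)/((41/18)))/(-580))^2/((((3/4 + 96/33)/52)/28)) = 436201498/5319325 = 82.00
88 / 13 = 6.77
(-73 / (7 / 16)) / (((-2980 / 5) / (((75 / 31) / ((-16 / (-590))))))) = 1615125 / 64666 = 24.98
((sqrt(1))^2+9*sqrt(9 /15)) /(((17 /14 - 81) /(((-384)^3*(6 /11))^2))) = -14543213912314085376*sqrt(15) /675785 - 1615912656923787264 /135157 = -95304258850586.21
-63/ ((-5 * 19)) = 63/ 95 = 0.66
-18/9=-2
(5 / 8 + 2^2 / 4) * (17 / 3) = 221 / 24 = 9.21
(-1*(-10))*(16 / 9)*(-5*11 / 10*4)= -391.11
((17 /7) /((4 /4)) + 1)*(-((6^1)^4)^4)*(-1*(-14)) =-135413275557888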